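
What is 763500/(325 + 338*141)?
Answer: 763500/47983 ≈ 15.912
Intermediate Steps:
763500/(325 + 338*141) = 763500/(325 + 47658) = 763500/47983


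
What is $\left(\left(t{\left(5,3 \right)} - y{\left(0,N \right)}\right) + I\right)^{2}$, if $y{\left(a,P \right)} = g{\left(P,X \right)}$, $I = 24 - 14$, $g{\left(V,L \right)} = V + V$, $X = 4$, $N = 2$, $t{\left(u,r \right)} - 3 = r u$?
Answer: $576$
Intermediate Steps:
$t{\left(u,r \right)} = 3 + r u$
$g{\left(V,L \right)} = 2 V$
$I = 10$ ($I = 24 - 14 = 10$)
$y{\left(a,P \right)} = 2 P$
$\left(\left(t{\left(5,3 \right)} - y{\left(0,N \right)}\right) + I\right)^{2} = \left(\left(\left(3 + 3 \cdot 5\right) - 2 \cdot 2\right) + 10\right)^{2} = \left(\left(\left(3 + 15\right) - 4\right) + 10\right)^{2} = \left(\left(18 - 4\right) + 10\right)^{2} = \left(14 + 10\right)^{2} = 24^{2} = 576$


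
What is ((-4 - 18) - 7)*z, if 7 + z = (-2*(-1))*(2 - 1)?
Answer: 145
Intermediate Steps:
z = -5 (z = -7 + (-2*(-1))*(2 - 1) = -7 + 2*1 = -7 + 2 = -5)
((-4 - 18) - 7)*z = ((-4 - 18) - 7)*(-5) = (-22 - 7)*(-5) = -29*(-5) = 145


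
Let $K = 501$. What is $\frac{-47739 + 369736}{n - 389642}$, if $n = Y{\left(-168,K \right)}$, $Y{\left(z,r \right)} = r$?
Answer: $- \frac{321997}{389141} \approx -0.82746$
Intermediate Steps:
$n = 501$
$\frac{-47739 + 369736}{n - 389642} = \frac{-47739 + 369736}{501 - 389642} = \frac{321997}{-389141} = 321997 \left(- \frac{1}{389141}\right) = - \frac{321997}{389141}$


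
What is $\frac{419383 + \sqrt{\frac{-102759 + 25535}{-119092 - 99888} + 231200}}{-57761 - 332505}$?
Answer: $- \frac{419383}{390266} - \frac{\sqrt{692910930686970}}{21365112170} \approx -1.0758$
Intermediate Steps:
$\frac{419383 + \sqrt{\frac{-102759 + 25535}{-119092 - 99888} + 231200}}{-57761 - 332505} = \frac{419383 + \sqrt{- \frac{77224}{-218980} + 231200}}{-390266} = \left(419383 + \sqrt{\left(-77224\right) \left(- \frac{1}{218980}\right) + 231200}\right) \left(- \frac{1}{390266}\right) = \left(419383 + \sqrt{\frac{19306}{54745} + 231200}\right) \left(- \frac{1}{390266}\right) = \left(419383 + \sqrt{\frac{12657063306}{54745}}\right) \left(- \frac{1}{390266}\right) = \left(419383 + \frac{\sqrt{692910930686970}}{54745}\right) \left(- \frac{1}{390266}\right) = - \frac{419383}{390266} - \frac{\sqrt{692910930686970}}{21365112170}$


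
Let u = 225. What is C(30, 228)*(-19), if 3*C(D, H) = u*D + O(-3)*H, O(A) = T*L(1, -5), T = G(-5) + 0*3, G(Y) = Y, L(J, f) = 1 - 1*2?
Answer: -49970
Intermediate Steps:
L(J, f) = -1 (L(J, f) = 1 - 2 = -1)
T = -5 (T = -5 + 0*3 = -5 + 0 = -5)
O(A) = 5 (O(A) = -5*(-1) = 5)
C(D, H) = 75*D + 5*H/3 (C(D, H) = (225*D + 5*H)/3 = (5*H + 225*D)/3 = 75*D + 5*H/3)
C(30, 228)*(-19) = (75*30 + (5/3)*228)*(-19) = (2250 + 380)*(-19) = 2630*(-19) = -49970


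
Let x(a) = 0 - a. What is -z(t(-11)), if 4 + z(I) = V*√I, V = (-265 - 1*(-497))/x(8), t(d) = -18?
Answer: 4 + 87*I*√2 ≈ 4.0 + 123.04*I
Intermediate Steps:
x(a) = -a
V = -29 (V = (-265 - 1*(-497))/((-1*8)) = (-265 + 497)/(-8) = 232*(-⅛) = -29)
z(I) = -4 - 29*√I
-z(t(-11)) = -(-4 - 87*I*√2) = 4 + 87*I*√2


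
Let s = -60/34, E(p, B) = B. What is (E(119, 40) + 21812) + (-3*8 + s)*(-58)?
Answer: 396888/17 ≈ 23346.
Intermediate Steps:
s = -30/17 (s = -60*1/34 = -30/17 ≈ -1.7647)
(E(119, 40) + 21812) + (-3*8 + s)*(-58) = (40 + 21812) + (-3*8 - 30/17)*(-58) = 21852 + (-24 - 30/17)*(-58) = 21852 - 438/17*(-58) = 21852 + 25404/17 = 396888/17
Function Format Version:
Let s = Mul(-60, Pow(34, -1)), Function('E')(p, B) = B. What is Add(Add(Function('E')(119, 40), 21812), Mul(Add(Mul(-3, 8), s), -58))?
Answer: Rational(396888, 17) ≈ 23346.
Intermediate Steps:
s = Rational(-30, 17) (s = Mul(-60, Rational(1, 34)) = Rational(-30, 17) ≈ -1.7647)
Add(Add(Function('E')(119, 40), 21812), Mul(Add(Mul(-3, 8), s), -58)) = Add(Add(40, 21812), Mul(Add(Mul(-3, 8), Rational(-30, 17)), -58)) = Add(21852, Mul(Add(-24, Rational(-30, 17)), -58)) = Add(21852, Mul(Rational(-438, 17), -58)) = Add(21852, Rational(25404, 17)) = Rational(396888, 17)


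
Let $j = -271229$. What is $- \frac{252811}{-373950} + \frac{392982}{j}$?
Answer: $- \frac{78385944181}{101426084550} \approx -0.77284$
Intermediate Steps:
$- \frac{252811}{-373950} + \frac{392982}{j} = - \frac{252811}{-373950} + \frac{392982}{-271229} = \left(-252811\right) \left(- \frac{1}{373950}\right) + 392982 \left(- \frac{1}{271229}\right) = \frac{252811}{373950} - \frac{392982}{271229} = - \frac{78385944181}{101426084550}$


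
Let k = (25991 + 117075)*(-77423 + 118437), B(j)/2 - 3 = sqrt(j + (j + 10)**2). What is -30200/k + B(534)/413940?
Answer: 946052731/101203309666690 + sqrt(296470)/206970 ≈ 0.0026401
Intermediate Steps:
B(j) = 6 + 2*sqrt(j + (10 + j)**2) (B(j) = 6 + 2*sqrt(j + (j + 10)**2) = 6 + 2*sqrt(j + (10 + j)**2))
k = 5867708924 (k = 143066*41014 = 5867708924)
-30200/k + B(534)/413940 = -30200/5867708924 + (6 + 2*sqrt(534 + (10 + 534)**2))/413940 = -30200*1/5867708924 + (6 + 2*sqrt(534 + 544**2))*(1/413940) = -7550/1466927231 + (6 + 2*sqrt(534 + 295936))*(1/413940) = -7550/1466927231 + (6 + 2*sqrt(296470))*(1/413940) = -7550/1466927231 + (1/68990 + sqrt(296470)/206970) = 946052731/101203309666690 + sqrt(296470)/206970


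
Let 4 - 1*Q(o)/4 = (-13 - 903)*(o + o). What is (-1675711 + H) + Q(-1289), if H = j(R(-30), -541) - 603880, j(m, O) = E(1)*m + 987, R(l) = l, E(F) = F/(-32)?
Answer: -187590065/16 ≈ -1.1724e+7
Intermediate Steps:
E(F) = -F/32 (E(F) = F*(-1/32) = -F/32)
Q(o) = 16 + 7328*o (Q(o) = 16 - 4*(-13 - 903)*(o + o) = 16 - (-3664)*2*o = 16 - (-7328)*o = 16 + 7328*o)
j(m, O) = 987 - m/32 (j(m, O) = (-1/32*1)*m + 987 = -m/32 + 987 = 987 - m/32)
H = -9646273/16 (H = (987 - 1/32*(-30)) - 603880 = (987 + 15/16) - 603880 = 15807/16 - 603880 = -9646273/16 ≈ -6.0289e+5)
(-1675711 + H) + Q(-1289) = (-1675711 - 9646273/16) + (16 + 7328*(-1289)) = -36457649/16 + (16 - 9445792) = -36457649/16 - 9445776 = -187590065/16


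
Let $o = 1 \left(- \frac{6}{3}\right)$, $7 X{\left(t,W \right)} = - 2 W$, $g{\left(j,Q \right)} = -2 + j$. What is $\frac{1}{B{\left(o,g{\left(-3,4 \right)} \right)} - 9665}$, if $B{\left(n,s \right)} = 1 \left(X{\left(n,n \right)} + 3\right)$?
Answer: $- \frac{7}{67630} \approx -0.0001035$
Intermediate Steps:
$X{\left(t,W \right)} = - \frac{2 W}{7}$ ($X{\left(t,W \right)} = \frac{\left(-2\right) W}{7} = - \frac{2 W}{7}$)
$o = -2$ ($o = 1 \left(\left(-6\right) \frac{1}{3}\right) = 1 \left(-2\right) = -2$)
$B{\left(n,s \right)} = 3 - \frac{2 n}{7}$ ($B{\left(n,s \right)} = 1 \left(- \frac{2 n}{7} + 3\right) = 1 \left(3 - \frac{2 n}{7}\right) = 3 - \frac{2 n}{7}$)
$\frac{1}{B{\left(o,g{\left(-3,4 \right)} \right)} - 9665} = \frac{1}{\left(3 - - \frac{4}{7}\right) - 9665} = \frac{1}{\left(3 + \frac{4}{7}\right) - 9665} = \frac{1}{\frac{25}{7} - 9665} = \frac{1}{- \frac{67630}{7}} = - \frac{7}{67630}$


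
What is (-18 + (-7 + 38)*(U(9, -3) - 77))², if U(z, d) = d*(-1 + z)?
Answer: 9916201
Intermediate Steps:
(-18 + (-7 + 38)*(U(9, -3) - 77))² = (-18 + (-7 + 38)*(-3*(-1 + 9) - 77))² = (-18 + 31*(-3*8 - 77))² = (-18 + 31*(-24 - 77))² = (-18 + 31*(-101))² = (-18 - 3131)² = (-3149)² = 9916201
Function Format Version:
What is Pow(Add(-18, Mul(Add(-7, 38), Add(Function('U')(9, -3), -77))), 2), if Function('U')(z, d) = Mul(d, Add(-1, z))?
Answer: 9916201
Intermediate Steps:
Pow(Add(-18, Mul(Add(-7, 38), Add(Function('U')(9, -3), -77))), 2) = Pow(Add(-18, Mul(Add(-7, 38), Add(Mul(-3, Add(-1, 9)), -77))), 2) = Pow(Add(-18, Mul(31, Add(Mul(-3, 8), -77))), 2) = Pow(Add(-18, Mul(31, Add(-24, -77))), 2) = Pow(Add(-18, Mul(31, -101)), 2) = Pow(Add(-18, -3131), 2) = Pow(-3149, 2) = 9916201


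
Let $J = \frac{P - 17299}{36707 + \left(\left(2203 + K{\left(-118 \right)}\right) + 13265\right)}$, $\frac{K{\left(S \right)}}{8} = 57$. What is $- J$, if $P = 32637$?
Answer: $- \frac{15338}{52631} \approx -0.29143$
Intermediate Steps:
$K{\left(S \right)} = 456$ ($K{\left(S \right)} = 8 \cdot 57 = 456$)
$J = \frac{15338}{52631}$ ($J = \frac{32637 - 17299}{36707 + \left(\left(2203 + 456\right) + 13265\right)} = \frac{15338}{36707 + \left(2659 + 13265\right)} = \frac{15338}{36707 + 15924} = \frac{15338}{52631} \approx 0.29143$)
$- J = \left(-1\right) \frac{15338}{52631} = - \frac{15338}{52631}$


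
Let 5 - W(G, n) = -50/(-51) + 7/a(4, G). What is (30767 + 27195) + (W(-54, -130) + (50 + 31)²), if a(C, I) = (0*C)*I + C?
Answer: 13163155/204 ≈ 64525.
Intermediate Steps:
a(C, I) = C (a(C, I) = 0*I + C = 0 + C = C)
W(G, n) = 463/204 (W(G, n) = 5 - (-50/(-51) + 7/4) = 5 - (-50*(-1/51) + 7*(¼)) = 5 - (50/51 + 7/4) = 5 - 1*557/204 = 5 - 557/204 = 463/204)
(30767 + 27195) + (W(-54, -130) + (50 + 31)²) = (30767 + 27195) + (463/204 + (50 + 31)²) = 57962 + (463/204 + 81²) = 57962 + (463/204 + 6561) = 57962 + 1338907/204 = 13163155/204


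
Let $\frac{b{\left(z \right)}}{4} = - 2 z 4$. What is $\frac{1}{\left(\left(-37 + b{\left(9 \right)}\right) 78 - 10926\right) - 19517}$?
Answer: $- \frac{1}{55793} \approx -1.7923 \cdot 10^{-5}$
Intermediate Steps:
$b{\left(z \right)} = - 32 z$ ($b{\left(z \right)} = 4 - 2 z 4 = 4 \left(- 8 z\right) = - 32 z$)
$\frac{1}{\left(\left(-37 + b{\left(9 \right)}\right) 78 - 10926\right) - 19517} = \frac{1}{\left(\left(-37 - 288\right) 78 - 10926\right) - 19517} = \frac{1}{\left(\left(-325\right) 78 - 10926\right) - 19517} = \frac{1}{\left(-25350 - 10926\right) - 19517} = \frac{1}{-36276 - 19517} = \frac{1}{-55793} = - \frac{1}{55793}$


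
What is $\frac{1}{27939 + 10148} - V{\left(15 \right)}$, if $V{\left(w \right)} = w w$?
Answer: $- \frac{8569574}{38087} \approx -225.0$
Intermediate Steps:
$V{\left(w \right)} = w^{2}$
$\frac{1}{27939 + 10148} - V{\left(15 \right)} = \frac{1}{27939 + 10148} - 15^{2} = \frac{1}{38087} - 225 = - \frac{8569574}{38087}$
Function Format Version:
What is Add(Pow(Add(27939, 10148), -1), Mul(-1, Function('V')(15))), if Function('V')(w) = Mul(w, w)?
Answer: Rational(-8569574, 38087) ≈ -225.00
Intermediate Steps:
Function('V')(w) = Pow(w, 2)
Add(Pow(Add(27939, 10148), -1), Mul(-1, Function('V')(15))) = Add(Pow(Add(27939, 10148), -1), Mul(-1, Pow(15, 2))) = Add(Pow(38087, -1), Mul(-1, 225)) = Add(Rational(1, 38087), -225) = Rational(-8569574, 38087)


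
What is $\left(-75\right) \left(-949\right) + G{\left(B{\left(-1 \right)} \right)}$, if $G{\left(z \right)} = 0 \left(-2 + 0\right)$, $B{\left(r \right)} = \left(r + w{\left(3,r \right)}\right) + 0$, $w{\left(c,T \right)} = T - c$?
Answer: $71175$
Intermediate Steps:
$B{\left(r \right)} = -3 + 2 r$ ($B{\left(r \right)} = \left(r + \left(r - 3\right)\right) + 0 = \left(r + \left(-3 + r\right)\right) + 0 = \left(-3 + 2 r\right) + 0 = -3 + 2 r$)
$G{\left(z \right)} = 0$ ($G{\left(z \right)} = 0 \left(-2\right) = 0$)
$\left(-75\right) \left(-949\right) + G{\left(B{\left(-1 \right)} \right)} = \left(-75\right) \left(-949\right) + 0 = 71175 + 0 = 71175$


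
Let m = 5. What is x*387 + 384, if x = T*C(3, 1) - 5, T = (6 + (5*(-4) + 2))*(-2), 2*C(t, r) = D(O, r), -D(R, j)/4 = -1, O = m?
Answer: 17025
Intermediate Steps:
O = 5
D(R, j) = 4 (D(R, j) = -4*(-1) = 4)
C(t, r) = 2 (C(t, r) = (½)*4 = 2)
T = 24 (T = (6 + (-20 + 2))*(-2) = (6 - 18)*(-2) = -12*(-2) = 24)
x = 43 (x = 24*2 - 5 = 48 - 5 = 43)
x*387 + 384 = 43*387 + 384 = 16641 + 384 = 17025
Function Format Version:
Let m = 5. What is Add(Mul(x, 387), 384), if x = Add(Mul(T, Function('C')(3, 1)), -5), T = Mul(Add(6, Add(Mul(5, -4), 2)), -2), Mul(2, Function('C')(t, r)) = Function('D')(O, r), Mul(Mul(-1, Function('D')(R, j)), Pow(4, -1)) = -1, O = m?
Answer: 17025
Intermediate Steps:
O = 5
Function('D')(R, j) = 4 (Function('D')(R, j) = Mul(-4, -1) = 4)
Function('C')(t, r) = 2 (Function('C')(t, r) = Mul(Rational(1, 2), 4) = 2)
T = 24 (T = Mul(Add(6, Add(-20, 2)), -2) = Mul(Add(6, -18), -2) = Mul(-12, -2) = 24)
x = 43 (x = Add(Mul(24, 2), -5) = Add(48, -5) = 43)
Add(Mul(x, 387), 384) = Add(Mul(43, 387), 384) = Add(16641, 384) = 17025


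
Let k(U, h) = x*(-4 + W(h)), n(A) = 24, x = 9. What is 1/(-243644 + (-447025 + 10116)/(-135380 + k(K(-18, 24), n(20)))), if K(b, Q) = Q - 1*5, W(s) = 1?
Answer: -135407/32990666199 ≈ -4.1044e-6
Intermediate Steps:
K(b, Q) = -5 + Q (K(b, Q) = Q - 5 = -5 + Q)
k(U, h) = -27 (k(U, h) = 9*(-4 + 1) = 9*(-3) = -27)
1/(-243644 + (-447025 + 10116)/(-135380 + k(K(-18, 24), n(20)))) = 1/(-243644 + (-447025 + 10116)/(-135380 - 27)) = 1/(-243644 - 436909/(-135407)) = 1/(-243644 - 436909*(-1/135407)) = 1/(-243644 + 436909/135407) = 1/(-32990666199/135407) = -135407/32990666199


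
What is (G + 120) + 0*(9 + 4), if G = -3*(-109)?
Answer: 447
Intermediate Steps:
G = 327
(G + 120) + 0*(9 + 4) = (327 + 120) + 0*(9 + 4) = 447 + 0*13 = 447 + 0 = 447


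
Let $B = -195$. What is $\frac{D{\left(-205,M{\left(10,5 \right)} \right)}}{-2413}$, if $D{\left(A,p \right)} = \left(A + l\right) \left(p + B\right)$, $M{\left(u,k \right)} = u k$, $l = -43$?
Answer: $- \frac{35960}{2413} \approx -14.903$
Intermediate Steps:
$M{\left(u,k \right)} = k u$
$D{\left(A,p \right)} = \left(-195 + p\right) \left(-43 + A\right)$ ($D{\left(A,p \right)} = \left(A - 43\right) \left(p - 195\right) = \left(-43 + A\right) \left(-195 + p\right) = \left(-195 + p\right) \left(-43 + A\right)$)
$\frac{D{\left(-205,M{\left(10,5 \right)} \right)}}{-2413} = \frac{8385 - -39975 - 43 \cdot 5 \cdot 10 - 205 \cdot 5 \cdot 10}{-2413} = \left(8385 + 39975 - 2150 - 10250\right) \left(- \frac{1}{2413}\right) = 35960 \left(- \frac{1}{2413}\right) = - \frac{35960}{2413}$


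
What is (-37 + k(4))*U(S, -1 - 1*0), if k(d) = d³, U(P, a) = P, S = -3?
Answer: -81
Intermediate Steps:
(-37 + k(4))*U(S, -1 - 1*0) = (-37 + 4³)*(-3) = (-37 + 64)*(-3) = 27*(-3) = -81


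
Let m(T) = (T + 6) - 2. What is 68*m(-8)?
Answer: -272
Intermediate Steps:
m(T) = 4 + T (m(T) = (6 + T) - 2 = 4 + T)
68*m(-8) = 68*(4 - 8) = 68*(-4) = -272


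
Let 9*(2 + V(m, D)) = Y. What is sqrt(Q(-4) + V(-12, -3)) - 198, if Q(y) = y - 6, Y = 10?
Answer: -198 + 7*I*sqrt(2)/3 ≈ -198.0 + 3.2998*I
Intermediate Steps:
V(m, D) = -8/9 (V(m, D) = -2 + (1/9)*10 = -2 + 10/9 = -8/9)
Q(y) = -6 + y
sqrt(Q(-4) + V(-12, -3)) - 198 = sqrt((-6 - 4) - 8/9) - 198 = sqrt(-10 - 8/9) - 198 = sqrt(-98/9) - 198 = 7*I*sqrt(2)/3 - 198 = -198 + 7*I*sqrt(2)/3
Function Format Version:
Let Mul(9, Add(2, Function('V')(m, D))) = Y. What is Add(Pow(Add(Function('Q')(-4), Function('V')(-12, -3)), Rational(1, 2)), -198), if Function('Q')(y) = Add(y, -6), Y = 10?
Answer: Add(-198, Mul(Rational(7, 3), I, Pow(2, Rational(1, 2)))) ≈ Add(-198.00, Mul(3.2998, I))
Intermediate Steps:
Function('V')(m, D) = Rational(-8, 9) (Function('V')(m, D) = Add(-2, Mul(Rational(1, 9), 10)) = Add(-2, Rational(10, 9)) = Rational(-8, 9))
Function('Q')(y) = Add(-6, y)
Add(Pow(Add(Function('Q')(-4), Function('V')(-12, -3)), Rational(1, 2)), -198) = Add(Pow(Add(Add(-6, -4), Rational(-8, 9)), Rational(1, 2)), -198) = Add(Pow(Add(-10, Rational(-8, 9)), Rational(1, 2)), -198) = Add(Pow(Rational(-98, 9), Rational(1, 2)), -198) = Add(Mul(Rational(7, 3), I, Pow(2, Rational(1, 2))), -198) = Add(-198, Mul(Rational(7, 3), I, Pow(2, Rational(1, 2))))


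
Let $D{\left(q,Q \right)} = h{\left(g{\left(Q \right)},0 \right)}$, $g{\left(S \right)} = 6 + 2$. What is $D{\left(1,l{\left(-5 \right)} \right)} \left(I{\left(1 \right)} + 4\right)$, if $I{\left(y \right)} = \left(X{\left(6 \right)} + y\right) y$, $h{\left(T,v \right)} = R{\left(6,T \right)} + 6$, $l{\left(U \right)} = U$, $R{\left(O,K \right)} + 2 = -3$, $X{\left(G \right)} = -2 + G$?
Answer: $9$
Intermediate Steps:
$R{\left(O,K \right)} = -5$ ($R{\left(O,K \right)} = -2 - 3 = -5$)
$g{\left(S \right)} = 8$
$h{\left(T,v \right)} = 1$ ($h{\left(T,v \right)} = -5 + 6 = 1$)
$I{\left(y \right)} = y \left(4 + y\right)$ ($I{\left(y \right)} = \left(\left(-2 + 6\right) + y\right) y = \left(4 + y\right) y = y \left(4 + y\right)$)
$D{\left(q,Q \right)} = 1$
$D{\left(1,l{\left(-5 \right)} \right)} \left(I{\left(1 \right)} + 4\right) = 1 \left(1 \left(4 + 1\right) + 4\right) = 1 \left(1 \cdot 5 + 4\right) = 1 \left(5 + 4\right) = 1 \cdot 9 = 9$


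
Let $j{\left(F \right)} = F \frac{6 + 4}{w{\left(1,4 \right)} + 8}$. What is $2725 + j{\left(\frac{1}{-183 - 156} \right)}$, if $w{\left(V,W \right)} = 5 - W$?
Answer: $\frac{8313965}{3051} \approx 2725.0$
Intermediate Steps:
$j{\left(F \right)} = \frac{10 F}{9}$ ($j{\left(F \right)} = F \frac{6 + 4}{\left(5 - 4\right) + 8} = F \frac{10}{\left(5 - 4\right) + 8} = F \frac{10}{1 + 8} = F \frac{10}{9} = \frac{10 F}{9}$)
$2725 + j{\left(\frac{1}{-183 - 156} \right)} = 2725 + \frac{10}{9 \left(-183 - 156\right)} = 2725 + \frac{10}{9 \left(-339\right)} = 2725 + \frac{10}{9} \left(- \frac{1}{339}\right) = 2725 - \frac{10}{3051} = \frac{8313965}{3051}$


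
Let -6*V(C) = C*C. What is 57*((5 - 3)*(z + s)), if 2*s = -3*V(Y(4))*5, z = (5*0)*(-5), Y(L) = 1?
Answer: 285/2 ≈ 142.50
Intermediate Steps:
V(C) = -C²/6 (V(C) = -C*C/6 = -C²/6)
z = 0 (z = 0*(-5) = 0)
s = 5/4 (s = (-(-1)*1²/2*5)/2 = (-(-1)/2*5)/2 = (-3*(-⅙)*5)/2 = ((½)*5)/2 = (½)*(5/2) = 5/4 ≈ 1.2500)
57*((5 - 3)*(z + s)) = 57*((5 - 3)*(0 + 5/4)) = 57*(2*(5/4)) = 57*(5/2) = 285/2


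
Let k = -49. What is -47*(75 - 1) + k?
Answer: -3527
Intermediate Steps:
-47*(75 - 1) + k = -47*(75 - 1) - 49 = -47*74 - 49 = -3478 - 49 = -3527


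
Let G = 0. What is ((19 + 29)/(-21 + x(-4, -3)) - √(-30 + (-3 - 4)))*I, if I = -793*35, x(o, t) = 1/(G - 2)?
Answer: 2664480/43 + 27755*I*√37 ≈ 61965.0 + 1.6883e+5*I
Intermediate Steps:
x(o, t) = -½ (x(o, t) = 1/(0 - 2) = 1/(-2) = -½)
I = -27755
((19 + 29)/(-21 + x(-4, -3)) - √(-30 + (-3 - 4)))*I = ((19 + 29)/(-21 - ½) - √(-30 + (-3 - 4)))*(-27755) = (48/(-43/2) - √(-30 - 7))*(-27755) = (48*(-2/43) - √(-37))*(-27755) = (-96/43 - I*√37)*(-27755) = 2664480/43 + 27755*I*√37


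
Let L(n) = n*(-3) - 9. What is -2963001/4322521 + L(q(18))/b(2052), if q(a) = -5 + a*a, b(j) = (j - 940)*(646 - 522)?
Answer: -206368918587/298011887824 ≈ -0.69249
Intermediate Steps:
b(j) = -116560 + 124*j (b(j) = (-940 + j)*124 = -116560 + 124*j)
q(a) = -5 + a²
L(n) = -9 - 3*n (L(n) = -3*n - 9 = -9 - 3*n)
-2963001/4322521 + L(q(18))/b(2052) = -2963001/4322521 + (-9 - 3*(-5 + 18²))/(-116560 + 124*2052) = -2963001*1/4322521 + (-9 - 3*(-5 + 324))/(-116560 + 254448) = -2963001/4322521 + (-9 - 3*319)/137888 = -2963001/4322521 + (-9 - 957)*(1/137888) = -2963001/4322521 - 966*1/137888 = -2963001/4322521 - 483/68944 = -206368918587/298011887824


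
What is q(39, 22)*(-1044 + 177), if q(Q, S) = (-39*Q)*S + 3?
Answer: 29008953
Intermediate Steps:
q(Q, S) = 3 - 39*Q*S (q(Q, S) = -39*Q*S + 3 = 3 - 39*Q*S)
q(39, 22)*(-1044 + 177) = (3 - 39*39*22)*(-1044 + 177) = (3 - 33462)*(-867) = -33459*(-867) = 29008953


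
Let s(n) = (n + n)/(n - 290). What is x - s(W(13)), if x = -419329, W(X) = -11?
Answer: -126218051/301 ≈ -4.1933e+5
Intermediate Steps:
s(n) = 2*n/(-290 + n) (s(n) = (2*n)/(-290 + n) = 2*n/(-290 + n))
x - s(W(13)) = -419329 - 2*(-11)/(-290 - 11) = -419329 - 2*(-11)/(-301) = -419329 - 2*(-11)*(-1)/301 = -419329 - 1*22/301 = -419329 - 22/301 = -126218051/301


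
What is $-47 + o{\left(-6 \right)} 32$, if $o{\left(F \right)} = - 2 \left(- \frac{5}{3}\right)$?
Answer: $\frac{179}{3} \approx 59.667$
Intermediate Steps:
$o{\left(F \right)} = \frac{10}{3}$ ($o{\left(F \right)} = - 2 \left(\left(-5\right) \frac{1}{3}\right) = \left(-2\right) \left(- \frac{5}{3}\right) = \frac{10}{3}$)
$-47 + o{\left(-6 \right)} 32 = -47 + \frac{10}{3} \cdot 32 = -47 + \frac{320}{3} = \frac{179}{3}$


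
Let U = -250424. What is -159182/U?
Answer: 79591/125212 ≈ 0.63565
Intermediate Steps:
-159182/U = -159182/(-250424) = -159182*(-1/250424) = 79591/125212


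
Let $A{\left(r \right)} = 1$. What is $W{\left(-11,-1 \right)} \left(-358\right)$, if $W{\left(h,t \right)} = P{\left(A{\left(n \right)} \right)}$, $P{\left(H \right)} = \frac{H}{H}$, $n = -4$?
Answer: $-358$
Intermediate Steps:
$P{\left(H \right)} = 1$
$W{\left(h,t \right)} = 1$
$W{\left(-11,-1 \right)} \left(-358\right) = 1 \left(-358\right) = -358$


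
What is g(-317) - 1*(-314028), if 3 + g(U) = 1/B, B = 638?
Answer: 200347951/638 ≈ 3.1403e+5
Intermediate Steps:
g(U) = -1913/638 (g(U) = -3 + 1/638 = -1913/638)
g(-317) - 1*(-314028) = -1913/638 - 1*(-314028) = -1913/638 + 314028 = 200347951/638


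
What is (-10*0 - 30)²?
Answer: 900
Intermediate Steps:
(-10*0 - 30)² = (0 - 30)² = (-30)² = 900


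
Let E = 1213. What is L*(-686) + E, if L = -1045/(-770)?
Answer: 282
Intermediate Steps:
L = 19/14 (L = -1045*(-1/770) = 19/14 ≈ 1.3571)
L*(-686) + E = (19/14)*(-686) + 1213 = -931 + 1213 = 282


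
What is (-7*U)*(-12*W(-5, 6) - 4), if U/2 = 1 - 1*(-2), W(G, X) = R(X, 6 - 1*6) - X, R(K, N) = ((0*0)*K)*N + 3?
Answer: -1344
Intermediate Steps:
R(K, N) = 3 (R(K, N) = (0*K)*N + 3 = 0*N + 3 = 0 + 3 = 3)
W(G, X) = 3 - X
U = 6 (U = 2*(1 - 1*(-2)) = 2*(1 + 2) = 2*3 = 6)
(-7*U)*(-12*W(-5, 6) - 4) = (-7*6)*(-12*(3 - 1*6) - 4) = -42*(-12*(3 - 6) - 4) = -42*(-12*(-3) - 4) = -42*(36 - 4) = -42*32 = -1344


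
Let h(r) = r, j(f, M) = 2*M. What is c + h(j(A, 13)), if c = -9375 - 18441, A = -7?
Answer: -27790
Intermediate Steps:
c = -27816
c + h(j(A, 13)) = -27816 + 2*13 = -27816 + 26 = -27790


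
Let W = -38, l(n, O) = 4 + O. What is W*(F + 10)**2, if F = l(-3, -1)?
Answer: -6422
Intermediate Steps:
F = 3 (F = 4 - 1 = 3)
W*(F + 10)**2 = -38*(3 + 10)**2 = -38*13**2 = -38*169 = -6422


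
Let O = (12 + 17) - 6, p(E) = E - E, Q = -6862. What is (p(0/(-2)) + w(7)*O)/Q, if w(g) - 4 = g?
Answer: -253/6862 ≈ -0.036870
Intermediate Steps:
w(g) = 4 + g
p(E) = 0
O = 23 (O = 29 - 6 = 23)
(p(0/(-2)) + w(7)*O)/Q = (0 + (4 + 7)*23)/(-6862) = (0 + 11*23)*(-1/6862) = (0 + 253)*(-1/6862) = 253*(-1/6862) = -253/6862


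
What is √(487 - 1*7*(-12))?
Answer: √571 ≈ 23.896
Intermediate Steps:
√(487 - 1*7*(-12)) = √(487 - 7*(-12)) = √(487 + 84) = √571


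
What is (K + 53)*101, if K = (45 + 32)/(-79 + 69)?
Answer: 45753/10 ≈ 4575.3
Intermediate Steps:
K = -77/10 (K = 77/(-10) = 77*(-⅒) = -77/10 ≈ -7.7000)
(K + 53)*101 = (-77/10 + 53)*101 = (453/10)*101 = 45753/10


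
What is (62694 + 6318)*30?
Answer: 2070360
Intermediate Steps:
(62694 + 6318)*30 = 69012*30 = 2070360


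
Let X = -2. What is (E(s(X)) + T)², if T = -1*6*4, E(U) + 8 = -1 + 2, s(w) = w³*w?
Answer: 961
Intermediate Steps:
s(w) = w⁴
E(U) = -7 (E(U) = -8 + (-1 + 2) = -8 + 1 = -7)
T = -24 (T = -6*4 = -24)
(E(s(X)) + T)² = (-7 - 24)² = (-31)² = 961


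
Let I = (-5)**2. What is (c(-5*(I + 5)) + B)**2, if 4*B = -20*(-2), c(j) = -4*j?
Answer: 372100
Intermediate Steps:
I = 25
B = 10 (B = (-20*(-2))/4 = (1/4)*40 = 10)
(c(-5*(I + 5)) + B)**2 = (-(-20)*(25 + 5) + 10)**2 = (-(-20)*30 + 10)**2 = (-4*(-150) + 10)**2 = (600 + 10)**2 = 610**2 = 372100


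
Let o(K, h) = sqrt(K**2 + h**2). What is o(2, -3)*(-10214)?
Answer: -10214*sqrt(13) ≈ -36827.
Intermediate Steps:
o(2, -3)*(-10214) = sqrt(2**2 + (-3)**2)*(-10214) = sqrt(4 + 9)*(-10214) = sqrt(13)*(-10214) = -10214*sqrt(13)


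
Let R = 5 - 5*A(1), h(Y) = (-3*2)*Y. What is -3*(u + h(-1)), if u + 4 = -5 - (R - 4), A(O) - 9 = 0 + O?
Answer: -138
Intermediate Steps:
A(O) = 9 + O (A(O) = 9 + (0 + O) = 9 + O)
h(Y) = -6*Y
R = -45 (R = 5 - 5*(9 + 1) = 5 - 5*10 = 5 - 50 = -45)
u = 40 (u = -4 + (-5 - (-45 - 4)) = -4 + (-5 - 1*(-49)) = -4 + (-5 + 49) = -4 + 44 = 40)
-3*(u + h(-1)) = -3*(40 - 6*(-1)) = -3*(40 + 6) = -3*46 = -138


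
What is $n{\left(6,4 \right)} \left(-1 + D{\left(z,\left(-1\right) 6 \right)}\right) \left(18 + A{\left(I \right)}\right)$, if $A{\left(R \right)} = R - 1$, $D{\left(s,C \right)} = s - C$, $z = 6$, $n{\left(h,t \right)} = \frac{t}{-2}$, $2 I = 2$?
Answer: $-396$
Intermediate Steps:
$I = 1$ ($I = \frac{1}{2} \cdot 2 = 1$)
$n{\left(h,t \right)} = - \frac{t}{2}$ ($n{\left(h,t \right)} = t \left(- \frac{1}{2}\right) = - \frac{t}{2}$)
$A{\left(R \right)} = -1 + R$
$n{\left(6,4 \right)} \left(-1 + D{\left(z,\left(-1\right) 6 \right)}\right) \left(18 + A{\left(I \right)}\right) = \left(- \frac{1}{2}\right) 4 \left(-1 + \left(6 - \left(-1\right) 6\right)\right) \left(18 + \left(-1 + 1\right)\right) = - 2 \left(-1 + \left(6 - -6\right)\right) \left(18 + 0\right) = - 2 \left(-1 + \left(6 + 6\right)\right) 18 = - 2 \left(-1 + 12\right) 18 = \left(-2\right) 11 \cdot 18 = \left(-22\right) 18 = -396$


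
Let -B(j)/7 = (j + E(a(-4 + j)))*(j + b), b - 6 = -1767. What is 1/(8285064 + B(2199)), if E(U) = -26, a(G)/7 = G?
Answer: 1/1622646 ≈ 6.1628e-7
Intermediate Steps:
a(G) = 7*G
b = -1761 (b = 6 - 1767 = -1761)
B(j) = -7*(-1761 + j)*(-26 + j) (B(j) = -7*(j - 26)*(j - 1761) = -7*(-26 + j)*(-1761 + j) = -7*(-1761 + j)*(-26 + j))
1/(8285064 + B(2199)) = 1/(8285064 + (-320502 - 7*2199² + 12509*2199)) = 1/(8285064 + (-320502 - 7*4835601 + 27507291)) = 1/(8285064 + (-320502 - 33849207 + 27507291)) = 1/(8285064 - 6662418) = 1/1622646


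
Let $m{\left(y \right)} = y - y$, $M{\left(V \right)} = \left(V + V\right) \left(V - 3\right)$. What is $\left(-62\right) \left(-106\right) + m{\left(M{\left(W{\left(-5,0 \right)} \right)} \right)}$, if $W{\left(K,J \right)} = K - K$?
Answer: $6572$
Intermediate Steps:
$W{\left(K,J \right)} = 0$
$M{\left(V \right)} = 2 V \left(-3 + V\right)$
$m{\left(y \right)} = 0$
$\left(-62\right) \left(-106\right) + m{\left(M{\left(W{\left(-5,0 \right)} \right)} \right)} = \left(-62\right) \left(-106\right) + 0 = 6572 + 0 = 6572$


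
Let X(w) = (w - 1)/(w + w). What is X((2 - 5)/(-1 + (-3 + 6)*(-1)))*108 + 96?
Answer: 78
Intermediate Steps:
X(w) = (-1 + w)/(2*w) (X(w) = (-1 + w)/((2*w)) = (-1 + w)*(1/(2*w)) = (-1 + w)/(2*w))
X((2 - 5)/(-1 + (-3 + 6)*(-1)))*108 + 96 = ((-1 + (2 - 5)/(-1 + (-3 + 6)*(-1)))/(2*(((2 - 5)/(-1 + (-3 + 6)*(-1))))))*108 + 96 = ((-1 - 3/(-1 + 3*(-1)))/(2*((-3/(-1 + 3*(-1))))))*108 + 96 = ((-1 - 3/(-1 - 3))/(2*((-3/(-1 - 3)))))*108 + 96 = ((-1 - 3/(-4))/(2*((-3/(-4)))))*108 + 96 = ((-1 - 3*(-1/4))/(2*((-3*(-1/4)))))*108 + 96 = ((-1 + 3/4)/(2*(3/4)))*108 + 96 = ((1/2)*(4/3)*(-1/4))*108 + 96 = -1/6*108 + 96 = -18 + 96 = 78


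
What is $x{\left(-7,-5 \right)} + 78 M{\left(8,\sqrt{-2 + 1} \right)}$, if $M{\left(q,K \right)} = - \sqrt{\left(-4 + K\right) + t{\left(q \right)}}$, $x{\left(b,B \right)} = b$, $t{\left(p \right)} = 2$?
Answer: $-7 - 78 \sqrt{-2 + i} \approx -33.798 - 113.52 i$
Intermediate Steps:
$M{\left(q,K \right)} = - \sqrt{-2 + K}$ ($M{\left(q,K \right)} = - \sqrt{\left(-4 + K\right) + 2} = - \sqrt{-2 + K}$)
$x{\left(-7,-5 \right)} + 78 M{\left(8,\sqrt{-2 + 1} \right)} = -7 + 78 \left(- \sqrt{-2 + \sqrt{-2 + 1}}\right) = -7 + 78 \left(- \sqrt{-2 + \sqrt{-1}}\right) = -7 + 78 \left(- \sqrt{-2 + i}\right) = -7 - 78 \sqrt{-2 + i}$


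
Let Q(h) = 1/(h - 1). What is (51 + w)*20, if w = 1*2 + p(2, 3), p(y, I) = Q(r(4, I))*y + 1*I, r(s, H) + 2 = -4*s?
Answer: 21240/19 ≈ 1117.9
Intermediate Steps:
r(s, H) = -2 - 4*s
Q(h) = 1/(-1 + h)
p(y, I) = I - y/19 (p(y, I) = y/(-1 + (-2 - 4*4)) + 1*I = y/(-1 + (-2 - 16)) + I = y/(-1 - 18) + I = y/(-19) + I = -y/19 + I = I - y/19)
w = 93/19 (w = 1*2 + (3 - 1/19*2) = 2 + (3 - 2/19) = 2 + 55/19 = 93/19 ≈ 4.8947)
(51 + w)*20 = (51 + 93/19)*20 = (1062/19)*20 = 21240/19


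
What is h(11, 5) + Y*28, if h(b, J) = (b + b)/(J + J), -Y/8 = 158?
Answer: -176949/5 ≈ -35390.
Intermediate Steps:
Y = -1264 (Y = -8*158 = -1264)
h(b, J) = b/J (h(b, J) = (2*b)/((2*J)) = (2*b)*(1/(2*J)) = b/J)
h(11, 5) + Y*28 = 11/5 - 1264*28 = 11*(1/5) - 35392 = 11/5 - 35392 = -176949/5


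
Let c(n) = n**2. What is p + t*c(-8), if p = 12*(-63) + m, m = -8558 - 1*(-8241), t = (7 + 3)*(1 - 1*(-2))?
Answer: 847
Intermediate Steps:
t = 30 (t = 10*(1 + 2) = 10*3 = 30)
m = -317 (m = -8558 + 8241 = -317)
p = -1073 (p = 12*(-63) - 317 = -756 - 317 = -1073)
p + t*c(-8) = -1073 + 30*(-8)**2 = -1073 + 30*64 = -1073 + 1920 = 847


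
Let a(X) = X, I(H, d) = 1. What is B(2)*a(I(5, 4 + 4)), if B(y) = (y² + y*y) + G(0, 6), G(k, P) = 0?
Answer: 8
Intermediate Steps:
B(y) = 2*y² (B(y) = (y² + y*y) + 0 = (y² + y²) + 0 = 2*y² + 0 = 2*y²)
B(2)*a(I(5, 4 + 4)) = (2*2²)*1 = (2*4)*1 = 8*1 = 8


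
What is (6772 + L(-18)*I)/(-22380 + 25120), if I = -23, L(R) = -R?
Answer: 3179/1370 ≈ 2.3204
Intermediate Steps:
(6772 + L(-18)*I)/(-22380 + 25120) = (6772 - 1*(-18)*(-23))/(-22380 + 25120) = (6772 + 18*(-23))/2740 = (6772 - 414)*(1/2740) = 6358*(1/2740) = 3179/1370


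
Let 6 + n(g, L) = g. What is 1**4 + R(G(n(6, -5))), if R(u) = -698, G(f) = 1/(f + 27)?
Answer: -697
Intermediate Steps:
n(g, L) = -6 + g
G(f) = 1/(27 + f)
1**4 + R(G(n(6, -5))) = 1**4 - 698 = 1 - 698 = -697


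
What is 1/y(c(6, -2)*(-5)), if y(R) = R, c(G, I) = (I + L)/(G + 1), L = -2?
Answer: 7/20 ≈ 0.35000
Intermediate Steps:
c(G, I) = (-2 + I)/(1 + G) (c(G, I) = (I - 2)/(G + 1) = (-2 + I)/(1 + G))
1/y(c(6, -2)*(-5)) = 1/(((-2 - 2)/(1 + 6))*(-5)) = 1/((-4/7)*(-5)) = 1/(((1/7)*(-4))*(-5)) = 1/(-4/7*(-5)) = 1/(20/7) = 7/20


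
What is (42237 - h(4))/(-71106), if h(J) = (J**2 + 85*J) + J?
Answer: -13959/23702 ≈ -0.58894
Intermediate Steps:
h(J) = J**2 + 86*J
(42237 - h(4))/(-71106) = (42237 - 4*(86 + 4))/(-71106) = (42237 - 4*90)*(-1/71106) = (42237 - 1*360)*(-1/71106) = (42237 - 360)*(-1/71106) = 41877*(-1/71106) = -13959/23702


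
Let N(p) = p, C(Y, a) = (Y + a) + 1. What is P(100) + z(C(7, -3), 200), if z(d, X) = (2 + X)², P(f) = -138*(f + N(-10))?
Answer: 28384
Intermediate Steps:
C(Y, a) = 1 + Y + a
P(f) = 1380 - 138*f (P(f) = -138*(f - 10) = -138*(-10 + f) = 1380 - 138*f)
P(100) + z(C(7, -3), 200) = (1380 - 138*100) + (2 + 200)² = (1380 - 13800) + 202² = -12420 + 40804 = 28384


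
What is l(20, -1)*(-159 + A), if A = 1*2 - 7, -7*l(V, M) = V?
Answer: 3280/7 ≈ 468.57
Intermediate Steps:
l(V, M) = -V/7
A = -5 (A = 2 - 7 = -5)
l(20, -1)*(-159 + A) = (-1/7*20)*(-159 - 5) = -20/7*(-164) = 3280/7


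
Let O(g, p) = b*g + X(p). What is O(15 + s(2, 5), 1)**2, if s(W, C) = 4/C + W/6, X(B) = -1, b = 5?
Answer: 57121/9 ≈ 6346.8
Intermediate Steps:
s(W, C) = 4/C + W/6 (s(W, C) = 4/C + W*(1/6) = 4/C + W/6)
O(g, p) = -1 + 5*g (O(g, p) = 5*g - 1 = -1 + 5*g)
O(15 + s(2, 5), 1)**2 = (-1 + 5*(15 + (4/5 + (1/6)*2)))**2 = (-1 + 5*(15 + (4*(1/5) + 1/3)))**2 = (-1 + 5*(15 + (4/5 + 1/3)))**2 = (-1 + 5*(15 + 17/15))**2 = (-1 + 5*(242/15))**2 = (-1 + 242/3)**2 = (239/3)**2 = 57121/9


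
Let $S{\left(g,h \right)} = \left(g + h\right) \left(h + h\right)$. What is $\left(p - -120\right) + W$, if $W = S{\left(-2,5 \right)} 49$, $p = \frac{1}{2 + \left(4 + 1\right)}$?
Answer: $\frac{11131}{7} \approx 1590.1$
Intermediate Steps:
$S{\left(g,h \right)} = 2 h \left(g + h\right)$ ($S{\left(g,h \right)} = \left(g + h\right) 2 h = 2 h \left(g + h\right)$)
$p = \frac{1}{7}$ ($p = \frac{1}{2 + 5} = \frac{1}{7} \approx 0.14286$)
$W = 1470$ ($W = 2 \cdot 5 \left(-2 + 5\right) 49 = 2 \cdot 5 \cdot 3 \cdot 49 = 30 \cdot 49 = 1470$)
$\left(p - -120\right) + W = \left(\frac{1}{7} - -120\right) + 1470 = \left(\frac{1}{7} + 120\right) + 1470 = \frac{841}{7} + 1470 = \frac{11131}{7}$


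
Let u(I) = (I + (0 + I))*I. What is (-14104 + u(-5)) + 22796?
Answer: 8742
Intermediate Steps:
u(I) = 2*I² (u(I) = (I + I)*I = (2*I)*I = 2*I²)
(-14104 + u(-5)) + 22796 = (-14104 + 2*(-5)²) + 22796 = (-14104 + 2*25) + 22796 = (-14104 + 50) + 22796 = -14054 + 22796 = 8742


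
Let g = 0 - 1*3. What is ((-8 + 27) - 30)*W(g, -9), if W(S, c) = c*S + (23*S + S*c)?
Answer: 165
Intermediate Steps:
g = -3 (g = 0 - 3 = -3)
W(S, c) = 23*S + 2*S*c (W(S, c) = S*c + (23*S + S*c) = 23*S + 2*S*c)
((-8 + 27) - 30)*W(g, -9) = ((-8 + 27) - 30)*(-3*(23 + 2*(-9))) = (19 - 30)*(-3*(23 - 18)) = -(-33)*5 = -11*(-15) = 165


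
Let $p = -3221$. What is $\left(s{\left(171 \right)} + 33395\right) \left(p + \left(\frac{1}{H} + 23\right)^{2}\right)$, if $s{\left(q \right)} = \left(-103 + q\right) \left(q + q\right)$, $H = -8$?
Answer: $- \frac{9781078405}{64} \approx -1.5283 \cdot 10^{8}$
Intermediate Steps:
$s{\left(q \right)} = 2 q \left(-103 + q\right)$ ($s{\left(q \right)} = \left(-103 + q\right) 2 q = 2 q \left(-103 + q\right)$)
$\left(s{\left(171 \right)} + 33395\right) \left(p + \left(\frac{1}{H} + 23\right)^{2}\right) = \left(2 \cdot 171 \left(-103 + 171\right) + 33395\right) \left(-3221 + \left(\frac{1}{-8} + 23\right)^{2}\right) = \left(2 \cdot 171 \cdot 68 + 33395\right) \left(-3221 + \left(- \frac{1}{8} + 23\right)^{2}\right) = \left(23256 + 33395\right) \left(-3221 + \left(\frac{183}{8}\right)^{2}\right) = 56651 \left(-3221 + \frac{33489}{64}\right) = 56651 \left(- \frac{172655}{64}\right) = - \frac{9781078405}{64}$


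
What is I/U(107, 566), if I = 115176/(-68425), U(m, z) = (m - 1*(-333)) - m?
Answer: -38392/7595175 ≈ -0.0050548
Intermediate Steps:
U(m, z) = 333 (U(m, z) = (m + 333) - m = (333 + m) - m = 333)
I = -115176/68425 (I = 115176*(-1/68425) = -115176/68425 ≈ -1.6832)
I/U(107, 566) = -115176/68425/333 = -115176/68425*1/333 = -38392/7595175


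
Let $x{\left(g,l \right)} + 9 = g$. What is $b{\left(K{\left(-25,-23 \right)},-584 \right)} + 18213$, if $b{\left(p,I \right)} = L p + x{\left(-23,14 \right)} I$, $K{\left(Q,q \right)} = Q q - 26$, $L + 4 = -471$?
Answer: $-223874$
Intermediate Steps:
$L = -475$ ($L = -4 - 471 = -475$)
$x{\left(g,l \right)} = -9 + g$
$K{\left(Q,q \right)} = -26 + Q q$
$b{\left(p,I \right)} = - 475 p - 32 I$ ($b{\left(p,I \right)} = - 475 p + \left(-9 - 23\right) I = - 475 p - 32 I$)
$b{\left(K{\left(-25,-23 \right)},-584 \right)} + 18213 = \left(- 475 \left(-26 - -575\right) - -18688\right) + 18213 = \left(- 475 \left(-26 + 575\right) + 18688\right) + 18213 = \left(\left(-475\right) 549 + 18688\right) + 18213 = \left(-260775 + 18688\right) + 18213 = -242087 + 18213 = -223874$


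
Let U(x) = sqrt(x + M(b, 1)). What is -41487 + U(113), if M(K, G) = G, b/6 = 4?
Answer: -41487 + sqrt(114) ≈ -41476.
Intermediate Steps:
b = 24 (b = 6*4 = 24)
U(x) = sqrt(1 + x) (U(x) = sqrt(x + 1) = sqrt(1 + x))
-41487 + U(113) = -41487 + sqrt(1 + 113) = -41487 + sqrt(114)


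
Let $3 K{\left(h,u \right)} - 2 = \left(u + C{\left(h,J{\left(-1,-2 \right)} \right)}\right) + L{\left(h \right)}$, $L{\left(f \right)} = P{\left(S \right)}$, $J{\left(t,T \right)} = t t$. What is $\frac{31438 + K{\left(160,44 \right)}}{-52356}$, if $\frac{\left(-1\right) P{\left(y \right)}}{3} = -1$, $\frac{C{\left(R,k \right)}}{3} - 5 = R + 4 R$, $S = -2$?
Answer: $- \frac{48389}{78534} \approx -0.61615$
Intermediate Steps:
$J{\left(t,T \right)} = t^{2}$
$C{\left(R,k \right)} = 15 + 15 R$ ($C{\left(R,k \right)} = 15 + 3 \left(R + 4 R\right) = 15 + 3 \cdot 5 R = 15 + 15 R$)
$P{\left(y \right)} = 3$ ($P{\left(y \right)} = \left(-3\right) \left(-1\right) = 3$)
$L{\left(f \right)} = 3$
$K{\left(h,u \right)} = \frac{20}{3} + 5 h + \frac{u}{3}$ ($K{\left(h,u \right)} = \frac{2}{3} + \frac{\left(u + \left(15 + 15 h\right)\right) + 3}{3} = \frac{2}{3} + \frac{\left(15 + u + 15 h\right) + 3}{3} = \frac{2}{3} + \frac{18 + u + 15 h}{3} = \frac{2}{3} + \left(6 + 5 h + \frac{u}{3}\right) = \frac{20}{3} + 5 h + \frac{u}{3}$)
$\frac{31438 + K{\left(160,44 \right)}}{-52356} = \frac{31438 + \left(\frac{20}{3} + 5 \cdot 160 + \frac{1}{3} \cdot 44\right)}{-52356} = \left(31438 + \left(\frac{20}{3} + 800 + \frac{44}{3}\right)\right) \left(- \frac{1}{52356}\right) = \left(31438 + \frac{2464}{3}\right) \left(- \frac{1}{52356}\right) = \frac{96778}{3} \left(- \frac{1}{52356}\right) = - \frac{48389}{78534}$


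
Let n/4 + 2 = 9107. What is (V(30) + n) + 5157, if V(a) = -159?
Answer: 41418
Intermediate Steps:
n = 36420 (n = -8 + 4*9107 = -8 + 36428 = 36420)
(V(30) + n) + 5157 = (-159 + 36420) + 5157 = 36261 + 5157 = 41418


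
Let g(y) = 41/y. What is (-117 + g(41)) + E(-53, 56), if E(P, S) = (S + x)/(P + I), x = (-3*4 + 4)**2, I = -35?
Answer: -1291/11 ≈ -117.36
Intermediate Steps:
x = 64 (x = (-12 + 4)**2 = (-8)**2 = 64)
E(P, S) = (64 + S)/(-35 + P) (E(P, S) = (S + 64)/(P - 35) = (64 + S)/(-35 + P))
(-117 + g(41)) + E(-53, 56) = (-117 + 41/41) + (64 + 56)/(-35 - 53) = (-117 + 41*(1/41)) + 120/(-88) = (-117 + 1) - 1/88*120 = -116 - 15/11 = -1291/11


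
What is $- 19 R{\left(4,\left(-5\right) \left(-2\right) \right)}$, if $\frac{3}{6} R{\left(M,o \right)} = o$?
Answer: $-380$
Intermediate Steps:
$R{\left(M,o \right)} = 2 o$
$- 19 R{\left(4,\left(-5\right) \left(-2\right) \right)} = - 19 \cdot 2 \left(\left(-5\right) \left(-2\right)\right) = - 19 \cdot 2 \cdot 10 = \left(-19\right) 20 = -380$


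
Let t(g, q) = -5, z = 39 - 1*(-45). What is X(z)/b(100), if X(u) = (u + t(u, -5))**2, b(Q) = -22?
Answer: -6241/22 ≈ -283.68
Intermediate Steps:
z = 84 (z = 39 + 45 = 84)
X(u) = (-5 + u)**2 (X(u) = (u - 5)**2 = (-5 + u)**2)
X(z)/b(100) = (-5 + 84)**2/(-22) = 79**2*(-1/22) = 6241*(-1/22) = -6241/22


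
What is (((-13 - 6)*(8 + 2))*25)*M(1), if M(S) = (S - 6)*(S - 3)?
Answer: -47500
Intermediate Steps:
M(S) = (-6 + S)*(-3 + S)
(((-13 - 6)*(8 + 2))*25)*M(1) = (((-13 - 6)*(8 + 2))*25)*(18 + 1**2 - 9*1) = (-19*10*25)*(18 + 1 - 9) = -190*25*10 = -4750*10 = -47500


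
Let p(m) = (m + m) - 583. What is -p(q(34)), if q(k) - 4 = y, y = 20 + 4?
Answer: 527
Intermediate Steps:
y = 24
q(k) = 28 (q(k) = 4 + 24 = 28)
p(m) = -583 + 2*m (p(m) = 2*m - 583 = -583 + 2*m)
-p(q(34)) = -(-583 + 2*28) = -(-583 + 56) = -1*(-527) = 527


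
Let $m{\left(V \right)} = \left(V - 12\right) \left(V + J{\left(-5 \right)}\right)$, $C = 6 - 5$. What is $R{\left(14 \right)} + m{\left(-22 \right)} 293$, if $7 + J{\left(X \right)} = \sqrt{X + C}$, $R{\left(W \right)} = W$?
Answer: $288912 - 19924 i \approx 2.8891 \cdot 10^{5} - 19924.0 i$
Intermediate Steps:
$C = 1$ ($C = 6 - 5 = 1$)
$J{\left(X \right)} = -7 + \sqrt{1 + X}$ ($J{\left(X \right)} = -7 + \sqrt{X + 1} = -7 + \sqrt{1 + X}$)
$m{\left(V \right)} = \left(-12 + V\right) \left(-7 + V + 2 i\right)$ ($m{\left(V \right)} = \left(V - 12\right) \left(V - \left(7 - \sqrt{1 - 5}\right)\right) = \left(-12 + V\right) \left(V - \left(7 - \sqrt{-4}\right)\right) = \left(-12 + V\right) \left(V - \left(7 - 2 i\right)\right) = \left(-12 + V\right) \left(-7 + V + 2 i\right)$)
$R{\left(14 \right)} + m{\left(-22 \right)} 293 = 14 + \left(84 + \left(-22\right)^{2} - 24 i - 22 \left(-19 + 2 i\right)\right) 293 = 14 + \left(84 + 484 - 24 i + \left(418 - 44 i\right)\right) 293 = 14 + \left(986 - 68 i\right) 293 = 14 + \left(288898 - 19924 i\right) = 288912 - 19924 i$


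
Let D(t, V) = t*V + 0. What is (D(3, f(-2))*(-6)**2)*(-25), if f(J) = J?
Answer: 5400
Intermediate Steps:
D(t, V) = V*t (D(t, V) = V*t + 0 = V*t)
(D(3, f(-2))*(-6)**2)*(-25) = (-2*3*(-6)**2)*(-25) = -6*36*(-25) = -216*(-25) = 5400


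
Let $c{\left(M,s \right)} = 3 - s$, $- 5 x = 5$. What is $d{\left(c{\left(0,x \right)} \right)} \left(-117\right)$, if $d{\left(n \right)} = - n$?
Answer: $468$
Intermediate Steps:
$x = -1$ ($x = \left(- \frac{1}{5}\right) 5 = -1$)
$d{\left(c{\left(0,x \right)} \right)} \left(-117\right) = - (3 - -1) \left(-117\right) = - (3 + 1) \left(-117\right) = \left(-1\right) 4 \left(-117\right) = \left(-4\right) \left(-117\right) = 468$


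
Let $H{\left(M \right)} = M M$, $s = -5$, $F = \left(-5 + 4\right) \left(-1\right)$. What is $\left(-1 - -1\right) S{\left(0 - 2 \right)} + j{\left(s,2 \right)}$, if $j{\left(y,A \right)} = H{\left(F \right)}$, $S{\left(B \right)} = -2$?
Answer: $1$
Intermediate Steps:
$F = 1$ ($F = \left(-1\right) \left(-1\right) = 1$)
$H{\left(M \right)} = M^{2}$
$j{\left(y,A \right)} = 1$ ($j{\left(y,A \right)} = 1^{2} = 1$)
$\left(-1 - -1\right) S{\left(0 - 2 \right)} + j{\left(s,2 \right)} = \left(-1 - -1\right) \left(-2\right) + 1 = \left(-1 + 1\right) \left(-2\right) + 1 = 0 \left(-2\right) + 1 = 0 + 1 = 1$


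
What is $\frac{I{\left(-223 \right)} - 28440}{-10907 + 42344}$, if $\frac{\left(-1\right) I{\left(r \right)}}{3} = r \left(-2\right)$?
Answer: $- \frac{1418}{1497} \approx -0.94723$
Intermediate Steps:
$I{\left(r \right)} = 6 r$ ($I{\left(r \right)} = - 3 r \left(-2\right) = - 3 \left(- 2 r\right) = 6 r$)
$\frac{I{\left(-223 \right)} - 28440}{-10907 + 42344} = \frac{6 \left(-223\right) - 28440}{-10907 + 42344} = \frac{-1338 - 28440}{31437} = \left(-29778\right) \frac{1}{31437} = - \frac{1418}{1497}$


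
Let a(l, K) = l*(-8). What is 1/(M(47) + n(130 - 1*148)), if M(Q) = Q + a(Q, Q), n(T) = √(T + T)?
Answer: -329/108277 - 6*I/108277 ≈ -0.0030385 - 5.5413e-5*I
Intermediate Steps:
a(l, K) = -8*l
n(T) = √2*√T (n(T) = √(2*T) = √2*√T)
M(Q) = -7*Q (M(Q) = Q - 8*Q = -7*Q)
1/(M(47) + n(130 - 1*148)) = 1/(-7*47 + √2*√(130 - 1*148)) = 1/(-329 + √2*√(130 - 148)) = 1/(-329 + √2*√(-18)) = 1/(-329 + √2*(3*I*√2)) = 1/(-329 + 6*I) = (-329 - 6*I)/108277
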